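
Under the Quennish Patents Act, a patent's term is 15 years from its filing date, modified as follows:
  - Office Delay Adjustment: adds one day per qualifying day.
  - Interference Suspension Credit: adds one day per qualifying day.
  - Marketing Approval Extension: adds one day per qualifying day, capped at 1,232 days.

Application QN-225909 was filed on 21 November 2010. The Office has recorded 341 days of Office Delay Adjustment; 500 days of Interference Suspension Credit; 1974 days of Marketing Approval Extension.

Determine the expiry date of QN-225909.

2031-07-26

Base term: filing date + 15 years → 21 November 2025.
Office Delay Adjustment: +341 days → 28 October 2026.
Interference Suspension Credit: +500 days → 11 March 2028.
Marketing Approval Extension: 1974 days claimed exceeds the 1232-day cap, so +1232 days → 26 July 2031.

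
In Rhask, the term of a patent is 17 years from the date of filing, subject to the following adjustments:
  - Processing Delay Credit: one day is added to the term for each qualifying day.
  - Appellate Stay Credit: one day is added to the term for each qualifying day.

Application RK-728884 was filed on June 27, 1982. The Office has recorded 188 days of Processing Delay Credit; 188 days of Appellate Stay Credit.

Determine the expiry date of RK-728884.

Base term: filing date + 17 years → 27 June 1999.
Processing Delay Credit: +188 days → 1 January 2000.
Appellate Stay Credit: +188 days → 7 July 2000.

2000-07-07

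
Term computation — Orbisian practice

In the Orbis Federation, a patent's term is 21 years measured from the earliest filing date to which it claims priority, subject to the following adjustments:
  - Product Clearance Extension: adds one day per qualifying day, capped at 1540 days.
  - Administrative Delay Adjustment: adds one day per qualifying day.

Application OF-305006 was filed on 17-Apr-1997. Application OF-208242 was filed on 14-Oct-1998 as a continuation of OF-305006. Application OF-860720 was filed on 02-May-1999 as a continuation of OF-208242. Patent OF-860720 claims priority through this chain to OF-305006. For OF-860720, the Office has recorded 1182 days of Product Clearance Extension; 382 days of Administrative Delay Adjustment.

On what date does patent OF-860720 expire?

July 29, 2022

Earliest priority filing: 17 April 1997.
Base term: 17 April 1997 + 21 years → 17 April 2018.
Product Clearance Extension: 1182 days (within the 1540-day cap) → +1182 days → 12 July 2021.
Administrative Delay Adjustment: +382 days → 29 July 2022.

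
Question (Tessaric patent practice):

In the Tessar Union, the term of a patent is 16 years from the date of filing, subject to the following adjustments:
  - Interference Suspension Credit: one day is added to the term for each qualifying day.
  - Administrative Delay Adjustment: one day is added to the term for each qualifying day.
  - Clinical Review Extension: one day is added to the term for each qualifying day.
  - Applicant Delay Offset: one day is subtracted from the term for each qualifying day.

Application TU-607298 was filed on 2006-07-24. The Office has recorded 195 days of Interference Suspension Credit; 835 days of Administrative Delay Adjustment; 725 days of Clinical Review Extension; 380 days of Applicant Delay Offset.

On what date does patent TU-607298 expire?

2026-04-29

Base term: filing date + 16 years → 24 July 2022.
Interference Suspension Credit: +195 days → 4 February 2023.
Administrative Delay Adjustment: +835 days → 19 May 2025.
Clinical Review Extension: +725 days → 14 May 2027.
Applicant Delay Offset: −380 days → 29 April 2026.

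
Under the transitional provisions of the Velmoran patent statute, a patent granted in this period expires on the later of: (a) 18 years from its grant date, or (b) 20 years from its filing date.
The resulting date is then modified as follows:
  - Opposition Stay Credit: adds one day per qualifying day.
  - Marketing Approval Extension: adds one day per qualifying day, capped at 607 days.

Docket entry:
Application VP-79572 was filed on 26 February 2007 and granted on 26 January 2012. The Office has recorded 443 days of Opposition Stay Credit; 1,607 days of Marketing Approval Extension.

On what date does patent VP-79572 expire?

December 11, 2032

(a) grant + 18 years → 26 January 2030.
(b) filing + 20 years → 26 February 2027.
Later of the two: 26 January 2030.
Opposition Stay Credit: +443 days → 14 April 2031.
Marketing Approval Extension: 1607 days claimed exceeds the 607-day cap, so +607 days → 11 December 2032.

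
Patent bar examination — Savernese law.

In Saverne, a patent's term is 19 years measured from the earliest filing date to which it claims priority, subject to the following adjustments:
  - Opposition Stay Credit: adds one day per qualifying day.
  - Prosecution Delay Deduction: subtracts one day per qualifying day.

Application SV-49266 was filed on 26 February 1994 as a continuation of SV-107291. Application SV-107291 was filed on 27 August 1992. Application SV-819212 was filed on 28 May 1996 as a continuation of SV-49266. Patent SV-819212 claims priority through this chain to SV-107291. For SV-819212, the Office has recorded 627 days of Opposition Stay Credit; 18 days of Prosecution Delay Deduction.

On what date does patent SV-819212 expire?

Earliest priority filing: 27 August 1992.
Base term: 27 August 1992 + 19 years → 27 August 2011.
Opposition Stay Credit: +627 days → 15 May 2013.
Prosecution Delay Deduction: −18 days → 27 April 2013.

2013-04-27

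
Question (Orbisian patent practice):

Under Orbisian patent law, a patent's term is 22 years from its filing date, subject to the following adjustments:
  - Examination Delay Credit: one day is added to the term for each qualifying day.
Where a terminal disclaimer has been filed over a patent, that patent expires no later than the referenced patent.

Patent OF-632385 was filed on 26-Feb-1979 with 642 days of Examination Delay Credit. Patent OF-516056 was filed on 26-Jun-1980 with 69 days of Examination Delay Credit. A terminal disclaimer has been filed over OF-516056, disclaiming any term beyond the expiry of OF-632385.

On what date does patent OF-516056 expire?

September 3, 2002

Natural term of OF-516056:
  Base: filing + 22 years → 26 June 2002.
  Examination Delay Credit: +69 days → 3 September 2002.
Expiry of referenced patent OF-632385:
  Base: filing + 22 years → 26 February 2001.
  Examination Delay Credit: +642 days → 30 November 2002.
Terminal disclaimer: OF-516056 expires on the earlier of 3 September 2002 and 30 November 2002.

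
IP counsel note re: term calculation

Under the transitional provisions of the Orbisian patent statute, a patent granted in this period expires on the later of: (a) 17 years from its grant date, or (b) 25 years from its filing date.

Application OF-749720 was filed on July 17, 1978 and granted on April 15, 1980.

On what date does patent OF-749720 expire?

July 17, 2003

(a) grant + 17 years → 15 April 1997.
(b) filing + 25 years → 17 July 2003.
Later of the two: 17 July 2003.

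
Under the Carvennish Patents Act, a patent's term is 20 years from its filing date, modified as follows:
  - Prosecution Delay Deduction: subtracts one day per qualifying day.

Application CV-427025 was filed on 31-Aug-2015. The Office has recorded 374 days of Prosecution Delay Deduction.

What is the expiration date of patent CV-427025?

Base term: filing date + 20 years → 31 August 2035.
Prosecution Delay Deduction: −374 days → 22 August 2034.

August 22, 2034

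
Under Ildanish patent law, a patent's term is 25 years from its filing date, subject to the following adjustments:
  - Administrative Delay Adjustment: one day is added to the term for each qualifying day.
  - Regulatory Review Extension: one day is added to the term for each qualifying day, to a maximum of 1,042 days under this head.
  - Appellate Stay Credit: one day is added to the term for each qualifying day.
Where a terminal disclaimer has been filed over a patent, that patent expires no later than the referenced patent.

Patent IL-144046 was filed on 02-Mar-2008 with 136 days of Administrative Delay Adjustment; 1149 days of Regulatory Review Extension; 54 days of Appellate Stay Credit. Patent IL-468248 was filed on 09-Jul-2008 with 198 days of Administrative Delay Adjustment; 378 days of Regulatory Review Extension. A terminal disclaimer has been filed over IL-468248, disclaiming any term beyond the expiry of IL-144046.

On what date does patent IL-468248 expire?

February 5, 2035

Natural term of IL-468248:
  Base: filing + 25 years → 9 July 2033.
  Administrative Delay Adjustment: +198 days → 23 January 2034.
  Regulatory Review Extension: 378 days (within the 1042-day cap) → +378 days → 5 February 2035.
Expiry of referenced patent IL-144046:
  Base: filing + 25 years → 2 March 2033.
  Administrative Delay Adjustment: +136 days → 16 July 2033.
  Regulatory Review Extension: 1149 days claimed exceeds the 1042-day cap, so +1042 days → 23 May 2036.
  Appellate Stay Credit: +54 days → 16 July 2036.
Terminal disclaimer: IL-468248 expires on the earlier of 5 February 2035 and 16 July 2036.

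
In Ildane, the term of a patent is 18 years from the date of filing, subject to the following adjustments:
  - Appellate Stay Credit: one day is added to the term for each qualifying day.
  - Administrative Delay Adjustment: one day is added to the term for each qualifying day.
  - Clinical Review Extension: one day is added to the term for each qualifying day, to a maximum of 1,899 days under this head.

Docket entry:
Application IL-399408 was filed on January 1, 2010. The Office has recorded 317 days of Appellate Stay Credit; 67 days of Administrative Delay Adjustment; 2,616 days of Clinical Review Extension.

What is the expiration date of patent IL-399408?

2034-04-02

Base term: filing date + 18 years → 1 January 2028.
Appellate Stay Credit: +317 days → 13 November 2028.
Administrative Delay Adjustment: +67 days → 19 January 2029.
Clinical Review Extension: 2616 days claimed exceeds the 1899-day cap, so +1899 days → 2 April 2034.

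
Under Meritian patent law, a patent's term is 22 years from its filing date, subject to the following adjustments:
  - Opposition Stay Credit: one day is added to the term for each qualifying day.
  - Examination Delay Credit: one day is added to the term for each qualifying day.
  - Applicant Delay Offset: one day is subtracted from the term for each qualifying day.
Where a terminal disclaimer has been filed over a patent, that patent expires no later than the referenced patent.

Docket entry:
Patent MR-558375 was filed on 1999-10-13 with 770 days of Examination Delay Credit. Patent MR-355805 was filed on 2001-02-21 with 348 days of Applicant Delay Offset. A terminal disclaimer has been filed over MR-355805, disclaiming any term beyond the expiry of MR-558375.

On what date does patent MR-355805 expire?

2022-03-10

Natural term of MR-355805:
  Base: filing + 22 years → 21 February 2023.
  Applicant Delay Offset: −348 days → 10 March 2022.
Expiry of referenced patent MR-558375:
  Base: filing + 22 years → 13 October 2021.
  Examination Delay Credit: +770 days → 22 November 2023.
Terminal disclaimer: MR-355805 expires on the earlier of 10 March 2022 and 22 November 2023.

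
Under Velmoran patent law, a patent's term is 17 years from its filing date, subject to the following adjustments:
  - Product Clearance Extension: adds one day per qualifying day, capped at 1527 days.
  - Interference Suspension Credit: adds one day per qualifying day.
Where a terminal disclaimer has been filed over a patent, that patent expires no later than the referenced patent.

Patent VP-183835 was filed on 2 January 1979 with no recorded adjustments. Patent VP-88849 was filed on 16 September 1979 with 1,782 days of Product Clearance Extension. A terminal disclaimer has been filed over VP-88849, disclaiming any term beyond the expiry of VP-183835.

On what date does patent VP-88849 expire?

Natural term of VP-88849:
  Base: filing + 17 years → 16 September 1996.
  Product Clearance Extension: 1782 days claimed exceeds the 1527-day cap, so +1527 days → 21 November 2000.
Expiry of referenced patent VP-183835:
  Base: filing + 17 years → 2 January 1996.
Terminal disclaimer: VP-88849 expires on the earlier of 21 November 2000 and 2 January 1996.

1996-01-02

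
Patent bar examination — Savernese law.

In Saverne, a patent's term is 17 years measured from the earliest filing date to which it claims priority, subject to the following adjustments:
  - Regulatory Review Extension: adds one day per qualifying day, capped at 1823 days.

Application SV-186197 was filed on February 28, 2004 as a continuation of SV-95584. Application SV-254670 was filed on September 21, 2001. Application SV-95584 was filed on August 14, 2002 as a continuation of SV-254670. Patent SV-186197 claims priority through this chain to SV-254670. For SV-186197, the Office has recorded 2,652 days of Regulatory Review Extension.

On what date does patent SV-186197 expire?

September 18, 2023

Earliest priority filing: 21 September 2001.
Base term: 21 September 2001 + 17 years → 21 September 2018.
Regulatory Review Extension: 2652 days claimed exceeds the 1823-day cap, so +1823 days → 18 September 2023.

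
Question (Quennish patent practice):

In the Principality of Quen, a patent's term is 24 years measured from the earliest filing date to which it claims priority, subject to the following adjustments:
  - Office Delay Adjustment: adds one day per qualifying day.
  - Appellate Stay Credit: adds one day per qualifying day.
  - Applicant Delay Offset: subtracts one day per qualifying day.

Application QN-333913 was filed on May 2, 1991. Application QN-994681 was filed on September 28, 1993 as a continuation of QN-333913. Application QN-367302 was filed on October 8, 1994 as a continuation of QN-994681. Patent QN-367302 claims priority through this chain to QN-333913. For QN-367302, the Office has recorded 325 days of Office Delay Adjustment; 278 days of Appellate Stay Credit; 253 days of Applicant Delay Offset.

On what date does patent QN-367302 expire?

April 16, 2016

Earliest priority filing: 2 May 1991.
Base term: 2 May 1991 + 24 years → 2 May 2015.
Office Delay Adjustment: +325 days → 22 March 2016.
Appellate Stay Credit: +278 days → 25 December 2016.
Applicant Delay Offset: −253 days → 16 April 2016.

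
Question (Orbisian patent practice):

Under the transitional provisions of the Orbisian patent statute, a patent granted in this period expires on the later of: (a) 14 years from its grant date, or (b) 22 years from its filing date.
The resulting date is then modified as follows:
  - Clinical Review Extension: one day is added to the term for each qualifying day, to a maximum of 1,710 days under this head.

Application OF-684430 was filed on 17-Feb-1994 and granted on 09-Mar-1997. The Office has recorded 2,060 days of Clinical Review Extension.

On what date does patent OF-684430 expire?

2020-10-23

(a) grant + 14 years → 9 March 2011.
(b) filing + 22 years → 17 February 2016.
Later of the two: 17 February 2016.
Clinical Review Extension: 2060 days claimed exceeds the 1710-day cap, so +1710 days → 23 October 2020.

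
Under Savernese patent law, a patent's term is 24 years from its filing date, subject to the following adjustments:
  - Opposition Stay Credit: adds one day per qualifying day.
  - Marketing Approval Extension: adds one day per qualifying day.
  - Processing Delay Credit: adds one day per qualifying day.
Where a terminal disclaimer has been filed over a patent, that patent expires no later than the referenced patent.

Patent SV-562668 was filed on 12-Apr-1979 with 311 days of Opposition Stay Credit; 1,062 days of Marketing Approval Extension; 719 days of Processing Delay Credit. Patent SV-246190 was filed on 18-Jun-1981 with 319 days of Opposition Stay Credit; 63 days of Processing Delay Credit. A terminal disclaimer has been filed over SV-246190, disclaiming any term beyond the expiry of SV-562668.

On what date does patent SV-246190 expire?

Natural term of SV-246190:
  Base: filing + 24 years → 18 June 2005.
  Opposition Stay Credit: +319 days → 3 May 2006.
  Processing Delay Credit: +63 days → 5 July 2006.
Expiry of referenced patent SV-562668:
  Base: filing + 24 years → 12 April 2003.
  Opposition Stay Credit: +311 days → 17 February 2004.
  Marketing Approval Extension: +1062 days → 14 January 2007.
  Processing Delay Credit: +719 days → 2 January 2009.
Terminal disclaimer: SV-246190 expires on the earlier of 5 July 2006 and 2 January 2009.

2006-07-05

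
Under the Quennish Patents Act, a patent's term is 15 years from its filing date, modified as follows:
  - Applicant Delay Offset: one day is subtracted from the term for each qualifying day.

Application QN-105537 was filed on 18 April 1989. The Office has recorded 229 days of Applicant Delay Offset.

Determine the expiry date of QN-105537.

2003-09-02

Base term: filing date + 15 years → 18 April 2004.
Applicant Delay Offset: −229 days → 2 September 2003.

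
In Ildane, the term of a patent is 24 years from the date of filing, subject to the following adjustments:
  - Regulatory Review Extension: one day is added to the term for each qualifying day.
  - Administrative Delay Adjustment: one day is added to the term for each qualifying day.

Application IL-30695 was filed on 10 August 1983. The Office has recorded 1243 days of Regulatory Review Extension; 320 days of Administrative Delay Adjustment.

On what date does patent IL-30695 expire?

Base term: filing date + 24 years → 10 August 2007.
Regulatory Review Extension: +1243 days → 4 January 2011.
Administrative Delay Adjustment: +320 days → 20 November 2011.

2011-11-20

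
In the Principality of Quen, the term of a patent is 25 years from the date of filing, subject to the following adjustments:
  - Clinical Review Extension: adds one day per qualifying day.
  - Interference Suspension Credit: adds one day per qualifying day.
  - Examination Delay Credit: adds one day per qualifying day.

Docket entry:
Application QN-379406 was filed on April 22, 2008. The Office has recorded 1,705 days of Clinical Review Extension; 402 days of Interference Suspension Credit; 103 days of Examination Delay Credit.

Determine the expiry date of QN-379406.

Base term: filing date + 25 years → 22 April 2033.
Clinical Review Extension: +1705 days → 22 December 2037.
Interference Suspension Credit: +402 days → 28 January 2039.
Examination Delay Credit: +103 days → 11 May 2039.

2039-05-11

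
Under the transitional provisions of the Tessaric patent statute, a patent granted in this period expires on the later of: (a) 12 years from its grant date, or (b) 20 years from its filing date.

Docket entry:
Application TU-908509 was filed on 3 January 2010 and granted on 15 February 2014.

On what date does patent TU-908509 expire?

January 3, 2030

(a) grant + 12 years → 15 February 2026.
(b) filing + 20 years → 3 January 2030.
Later of the two: 3 January 2030.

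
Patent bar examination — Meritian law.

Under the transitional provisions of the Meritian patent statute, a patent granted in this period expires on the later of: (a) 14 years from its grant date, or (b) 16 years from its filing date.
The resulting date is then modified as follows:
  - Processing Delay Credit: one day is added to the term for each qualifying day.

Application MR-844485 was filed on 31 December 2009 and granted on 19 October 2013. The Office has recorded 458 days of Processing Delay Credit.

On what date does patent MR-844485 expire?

(a) grant + 14 years → 19 October 2027.
(b) filing + 16 years → 31 December 2025.
Later of the two: 19 October 2027.
Processing Delay Credit: +458 days → 19 January 2029.

2029-01-19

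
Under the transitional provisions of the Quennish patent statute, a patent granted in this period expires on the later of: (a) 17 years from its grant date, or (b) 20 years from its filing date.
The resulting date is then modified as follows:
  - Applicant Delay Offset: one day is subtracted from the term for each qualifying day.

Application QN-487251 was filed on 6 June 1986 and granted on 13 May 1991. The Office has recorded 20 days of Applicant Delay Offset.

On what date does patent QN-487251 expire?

(a) grant + 17 years → 13 May 2008.
(b) filing + 20 years → 6 June 2006.
Later of the two: 13 May 2008.
Applicant Delay Offset: −20 days → 23 April 2008.

April 23, 2008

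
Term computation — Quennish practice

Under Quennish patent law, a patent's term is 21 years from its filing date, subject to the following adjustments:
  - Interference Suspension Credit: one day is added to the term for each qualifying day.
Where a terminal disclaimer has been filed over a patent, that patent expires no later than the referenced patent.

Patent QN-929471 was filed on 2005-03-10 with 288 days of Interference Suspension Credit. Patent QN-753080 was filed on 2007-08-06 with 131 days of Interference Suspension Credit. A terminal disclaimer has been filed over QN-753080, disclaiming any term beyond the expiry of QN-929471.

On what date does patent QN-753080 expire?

Natural term of QN-753080:
  Base: filing + 21 years → 6 August 2028.
  Interference Suspension Credit: +131 days → 15 December 2028.
Expiry of referenced patent QN-929471:
  Base: filing + 21 years → 10 March 2026.
  Interference Suspension Credit: +288 days → 23 December 2026.
Terminal disclaimer: QN-753080 expires on the earlier of 15 December 2028 and 23 December 2026.

December 23, 2026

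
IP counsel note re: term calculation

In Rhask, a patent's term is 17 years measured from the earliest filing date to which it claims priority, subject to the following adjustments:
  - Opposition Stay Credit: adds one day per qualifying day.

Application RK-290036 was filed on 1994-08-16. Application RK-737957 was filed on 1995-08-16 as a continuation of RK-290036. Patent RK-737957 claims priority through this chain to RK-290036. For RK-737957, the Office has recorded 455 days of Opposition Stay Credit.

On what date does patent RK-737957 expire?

Earliest priority filing: 16 August 1994.
Base term: 16 August 1994 + 17 years → 16 August 2011.
Opposition Stay Credit: +455 days → 13 November 2012.

November 13, 2012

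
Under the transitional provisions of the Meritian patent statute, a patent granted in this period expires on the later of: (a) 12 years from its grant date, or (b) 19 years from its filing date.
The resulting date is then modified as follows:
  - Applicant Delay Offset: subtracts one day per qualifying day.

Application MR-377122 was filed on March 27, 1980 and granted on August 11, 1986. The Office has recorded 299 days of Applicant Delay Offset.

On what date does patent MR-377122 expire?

June 1, 1998

(a) grant + 12 years → 11 August 1998.
(b) filing + 19 years → 27 March 1999.
Later of the two: 27 March 1999.
Applicant Delay Offset: −299 days → 1 June 1998.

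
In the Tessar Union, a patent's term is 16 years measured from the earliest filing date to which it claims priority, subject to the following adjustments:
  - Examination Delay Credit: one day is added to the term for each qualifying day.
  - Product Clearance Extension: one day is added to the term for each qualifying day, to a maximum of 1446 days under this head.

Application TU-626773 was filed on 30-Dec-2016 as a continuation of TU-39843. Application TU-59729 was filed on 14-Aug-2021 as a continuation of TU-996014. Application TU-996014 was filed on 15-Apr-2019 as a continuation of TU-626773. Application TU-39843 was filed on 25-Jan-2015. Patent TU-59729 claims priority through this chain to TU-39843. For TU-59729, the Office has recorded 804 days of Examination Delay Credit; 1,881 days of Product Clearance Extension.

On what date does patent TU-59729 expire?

March 24, 2037

Earliest priority filing: 25 January 2015.
Base term: 25 January 2015 + 16 years → 25 January 2031.
Examination Delay Credit: +804 days → 8 April 2033.
Product Clearance Extension: 1881 days claimed exceeds the 1446-day cap, so +1446 days → 24 March 2037.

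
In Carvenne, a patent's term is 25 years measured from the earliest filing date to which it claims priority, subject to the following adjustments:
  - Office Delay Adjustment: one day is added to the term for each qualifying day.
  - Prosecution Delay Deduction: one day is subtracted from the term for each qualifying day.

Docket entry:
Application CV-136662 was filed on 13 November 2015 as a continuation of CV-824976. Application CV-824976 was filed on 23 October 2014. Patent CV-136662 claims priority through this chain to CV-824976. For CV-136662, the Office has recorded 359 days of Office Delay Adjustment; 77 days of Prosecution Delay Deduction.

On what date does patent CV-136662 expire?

Earliest priority filing: 23 October 2014.
Base term: 23 October 2014 + 25 years → 23 October 2039.
Office Delay Adjustment: +359 days → 16 October 2040.
Prosecution Delay Deduction: −77 days → 31 July 2040.

July 31, 2040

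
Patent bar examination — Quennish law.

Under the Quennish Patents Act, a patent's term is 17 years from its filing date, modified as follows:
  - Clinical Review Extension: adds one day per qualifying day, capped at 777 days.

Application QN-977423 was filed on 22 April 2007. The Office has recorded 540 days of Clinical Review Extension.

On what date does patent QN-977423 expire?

Base term: filing date + 17 years → 22 April 2024.
Clinical Review Extension: 540 days (within the 777-day cap) → +540 days → 14 October 2025.

2025-10-14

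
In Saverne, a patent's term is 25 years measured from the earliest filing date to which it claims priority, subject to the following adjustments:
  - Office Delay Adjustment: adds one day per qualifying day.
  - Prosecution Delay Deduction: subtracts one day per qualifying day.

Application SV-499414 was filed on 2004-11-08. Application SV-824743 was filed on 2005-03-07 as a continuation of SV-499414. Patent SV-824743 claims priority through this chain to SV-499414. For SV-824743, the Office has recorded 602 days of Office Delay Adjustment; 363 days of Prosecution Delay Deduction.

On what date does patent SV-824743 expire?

2030-07-05

Earliest priority filing: 8 November 2004.
Base term: 8 November 2004 + 25 years → 8 November 2029.
Office Delay Adjustment: +602 days → 3 July 2031.
Prosecution Delay Deduction: −363 days → 5 July 2030.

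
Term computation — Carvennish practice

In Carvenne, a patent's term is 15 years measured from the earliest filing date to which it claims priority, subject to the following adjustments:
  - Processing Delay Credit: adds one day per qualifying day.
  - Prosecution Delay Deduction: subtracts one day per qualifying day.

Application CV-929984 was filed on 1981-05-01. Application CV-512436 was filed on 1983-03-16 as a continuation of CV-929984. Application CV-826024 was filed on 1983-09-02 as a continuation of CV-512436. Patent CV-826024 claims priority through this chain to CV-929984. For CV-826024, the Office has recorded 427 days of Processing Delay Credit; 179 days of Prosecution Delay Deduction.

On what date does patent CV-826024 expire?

Earliest priority filing: 1 May 1981.
Base term: 1 May 1981 + 15 years → 1 May 1996.
Processing Delay Credit: +427 days → 2 July 1997.
Prosecution Delay Deduction: −179 days → 4 January 1997.

1997-01-04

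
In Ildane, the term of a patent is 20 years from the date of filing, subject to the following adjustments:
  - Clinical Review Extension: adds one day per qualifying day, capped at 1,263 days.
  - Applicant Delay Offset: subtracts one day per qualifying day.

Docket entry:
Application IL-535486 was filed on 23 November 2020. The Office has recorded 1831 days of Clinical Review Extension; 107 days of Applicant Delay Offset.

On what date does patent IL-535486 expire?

January 23, 2044

Base term: filing date + 20 years → 23 November 2040.
Clinical Review Extension: 1831 days claimed exceeds the 1263-day cap, so +1263 days → 9 May 2044.
Applicant Delay Offset: −107 days → 23 January 2044.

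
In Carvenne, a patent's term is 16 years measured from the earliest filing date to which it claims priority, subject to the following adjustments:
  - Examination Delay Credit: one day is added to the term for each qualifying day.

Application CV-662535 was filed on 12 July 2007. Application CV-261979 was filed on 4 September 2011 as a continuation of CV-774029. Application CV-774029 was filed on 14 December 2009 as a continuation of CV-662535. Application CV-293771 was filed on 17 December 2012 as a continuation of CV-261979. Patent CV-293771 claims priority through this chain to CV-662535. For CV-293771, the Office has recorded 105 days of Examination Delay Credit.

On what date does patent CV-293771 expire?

Earliest priority filing: 12 July 2007.
Base term: 12 July 2007 + 16 years → 12 July 2023.
Examination Delay Credit: +105 days → 25 October 2023.

October 25, 2023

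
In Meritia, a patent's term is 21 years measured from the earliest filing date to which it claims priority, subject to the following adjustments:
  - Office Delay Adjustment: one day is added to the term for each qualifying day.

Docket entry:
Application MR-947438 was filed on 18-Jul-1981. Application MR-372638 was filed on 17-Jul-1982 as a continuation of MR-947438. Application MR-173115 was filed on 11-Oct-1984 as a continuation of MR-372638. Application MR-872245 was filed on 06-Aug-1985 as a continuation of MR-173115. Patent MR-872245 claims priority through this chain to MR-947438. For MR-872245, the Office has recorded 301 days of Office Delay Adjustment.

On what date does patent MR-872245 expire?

Earliest priority filing: 18 July 1981.
Base term: 18 July 1981 + 21 years → 18 July 2002.
Office Delay Adjustment: +301 days → 15 May 2003.

2003-05-15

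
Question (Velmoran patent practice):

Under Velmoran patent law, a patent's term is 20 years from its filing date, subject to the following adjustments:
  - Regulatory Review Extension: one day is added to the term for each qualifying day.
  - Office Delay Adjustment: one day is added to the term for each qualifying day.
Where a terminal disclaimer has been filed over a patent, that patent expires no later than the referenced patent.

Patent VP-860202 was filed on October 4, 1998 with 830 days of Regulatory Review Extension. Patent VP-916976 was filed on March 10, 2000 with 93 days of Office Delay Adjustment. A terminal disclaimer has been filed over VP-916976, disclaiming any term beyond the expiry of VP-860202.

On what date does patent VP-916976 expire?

Natural term of VP-916976:
  Base: filing + 20 years → 10 March 2020.
  Office Delay Adjustment: +93 days → 11 June 2020.
Expiry of referenced patent VP-860202:
  Base: filing + 20 years → 4 October 2018.
  Regulatory Review Extension: +830 days → 11 January 2021.
Terminal disclaimer: VP-916976 expires on the earlier of 11 June 2020 and 11 January 2021.

2020-06-11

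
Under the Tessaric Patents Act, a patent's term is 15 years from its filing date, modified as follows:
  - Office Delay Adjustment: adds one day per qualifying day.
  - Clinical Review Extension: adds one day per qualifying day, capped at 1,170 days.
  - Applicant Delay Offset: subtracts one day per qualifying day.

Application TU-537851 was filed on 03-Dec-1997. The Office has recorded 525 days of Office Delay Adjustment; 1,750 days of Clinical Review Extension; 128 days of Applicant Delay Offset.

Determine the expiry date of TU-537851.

2017-03-19

Base term: filing date + 15 years → 3 December 2012.
Office Delay Adjustment: +525 days → 12 May 2014.
Clinical Review Extension: 1750 days claimed exceeds the 1170-day cap, so +1170 days → 25 July 2017.
Applicant Delay Offset: −128 days → 19 March 2017.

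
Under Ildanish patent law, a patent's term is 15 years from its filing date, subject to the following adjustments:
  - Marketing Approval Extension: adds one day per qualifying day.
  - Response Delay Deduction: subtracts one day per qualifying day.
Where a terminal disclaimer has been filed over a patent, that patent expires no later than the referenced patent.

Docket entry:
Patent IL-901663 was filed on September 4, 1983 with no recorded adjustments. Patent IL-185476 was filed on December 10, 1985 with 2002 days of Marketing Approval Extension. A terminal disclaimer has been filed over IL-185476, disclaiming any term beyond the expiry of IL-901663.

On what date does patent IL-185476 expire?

September 4, 1998

Natural term of IL-185476:
  Base: filing + 15 years → 10 December 2000.
  Marketing Approval Extension: +2002 days → 4 June 2006.
Expiry of referenced patent IL-901663:
  Base: filing + 15 years → 4 September 1998.
Terminal disclaimer: IL-185476 expires on the earlier of 4 June 2006 and 4 September 1998.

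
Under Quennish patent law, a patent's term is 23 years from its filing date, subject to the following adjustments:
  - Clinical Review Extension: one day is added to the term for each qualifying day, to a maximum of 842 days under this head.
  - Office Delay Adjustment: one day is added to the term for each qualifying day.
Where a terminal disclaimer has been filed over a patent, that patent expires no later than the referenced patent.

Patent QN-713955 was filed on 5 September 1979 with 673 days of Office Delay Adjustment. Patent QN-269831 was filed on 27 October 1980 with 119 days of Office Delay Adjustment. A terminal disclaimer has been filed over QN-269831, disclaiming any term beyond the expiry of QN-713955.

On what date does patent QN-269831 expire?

February 23, 2004

Natural term of QN-269831:
  Base: filing + 23 years → 27 October 2003.
  Office Delay Adjustment: +119 days → 23 February 2004.
Expiry of referenced patent QN-713955:
  Base: filing + 23 years → 5 September 2002.
  Office Delay Adjustment: +673 days → 9 July 2004.
Terminal disclaimer: QN-269831 expires on the earlier of 23 February 2004 and 9 July 2004.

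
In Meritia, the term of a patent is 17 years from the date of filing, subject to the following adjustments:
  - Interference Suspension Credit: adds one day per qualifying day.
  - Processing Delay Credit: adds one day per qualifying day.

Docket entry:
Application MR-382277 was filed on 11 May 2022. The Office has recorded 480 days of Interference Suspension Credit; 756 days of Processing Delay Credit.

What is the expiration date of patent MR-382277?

Base term: filing date + 17 years → 11 May 2039.
Interference Suspension Credit: +480 days → 2 September 2040.
Processing Delay Credit: +756 days → 28 September 2042.

September 28, 2042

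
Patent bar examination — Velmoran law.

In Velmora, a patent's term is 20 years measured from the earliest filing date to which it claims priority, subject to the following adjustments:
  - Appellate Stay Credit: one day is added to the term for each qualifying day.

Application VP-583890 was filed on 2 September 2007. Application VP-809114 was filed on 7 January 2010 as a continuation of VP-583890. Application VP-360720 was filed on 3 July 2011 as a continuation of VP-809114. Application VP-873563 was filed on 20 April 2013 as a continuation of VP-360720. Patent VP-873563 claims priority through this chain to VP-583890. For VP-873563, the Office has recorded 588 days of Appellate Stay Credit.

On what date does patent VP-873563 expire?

Earliest priority filing: 2 September 2007.
Base term: 2 September 2007 + 20 years → 2 September 2027.
Appellate Stay Credit: +588 days → 12 April 2029.

April 12, 2029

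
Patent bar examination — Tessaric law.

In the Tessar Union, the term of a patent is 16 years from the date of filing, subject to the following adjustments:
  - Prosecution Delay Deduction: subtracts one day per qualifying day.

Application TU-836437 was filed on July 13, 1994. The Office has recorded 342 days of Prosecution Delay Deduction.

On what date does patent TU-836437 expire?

2009-08-05

Base term: filing date + 16 years → 13 July 2010.
Prosecution Delay Deduction: −342 days → 5 August 2009.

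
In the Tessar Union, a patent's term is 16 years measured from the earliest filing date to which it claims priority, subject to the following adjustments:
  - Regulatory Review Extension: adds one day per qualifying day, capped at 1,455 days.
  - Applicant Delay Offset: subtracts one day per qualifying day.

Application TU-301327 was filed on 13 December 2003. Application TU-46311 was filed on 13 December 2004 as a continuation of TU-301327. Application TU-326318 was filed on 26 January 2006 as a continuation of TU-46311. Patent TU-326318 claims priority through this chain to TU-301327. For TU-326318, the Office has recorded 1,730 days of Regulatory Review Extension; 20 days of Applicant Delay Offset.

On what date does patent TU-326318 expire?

Earliest priority filing: 13 December 2003.
Base term: 13 December 2003 + 16 years → 13 December 2019.
Regulatory Review Extension: 1730 days claimed exceeds the 1455-day cap, so +1455 days → 7 December 2023.
Applicant Delay Offset: −20 days → 17 November 2023.

2023-11-17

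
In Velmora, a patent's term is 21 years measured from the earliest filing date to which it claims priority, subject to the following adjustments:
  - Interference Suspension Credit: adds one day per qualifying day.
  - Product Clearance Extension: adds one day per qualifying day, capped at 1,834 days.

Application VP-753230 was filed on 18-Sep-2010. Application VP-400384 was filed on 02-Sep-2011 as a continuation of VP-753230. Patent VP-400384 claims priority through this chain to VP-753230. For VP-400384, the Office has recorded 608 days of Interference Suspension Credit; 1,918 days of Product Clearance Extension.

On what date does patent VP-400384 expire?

Earliest priority filing: 18 September 2010.
Base term: 18 September 2010 + 21 years → 18 September 2031.
Interference Suspension Credit: +608 days → 18 May 2033.
Product Clearance Extension: 1918 days claimed exceeds the 1834-day cap, so +1834 days → 26 May 2038.

2038-05-26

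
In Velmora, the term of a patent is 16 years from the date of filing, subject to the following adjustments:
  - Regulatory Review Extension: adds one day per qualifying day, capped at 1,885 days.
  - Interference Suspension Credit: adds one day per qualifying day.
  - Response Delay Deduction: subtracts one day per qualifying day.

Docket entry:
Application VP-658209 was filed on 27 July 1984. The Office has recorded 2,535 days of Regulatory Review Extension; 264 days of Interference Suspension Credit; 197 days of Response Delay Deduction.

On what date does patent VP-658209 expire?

Base term: filing date + 16 years → 27 July 2000.
Regulatory Review Extension: 2535 days claimed exceeds the 1885-day cap, so +1885 days → 24 September 2005.
Interference Suspension Credit: +264 days → 15 June 2006.
Response Delay Deduction: −197 days → 30 November 2005.

2005-11-30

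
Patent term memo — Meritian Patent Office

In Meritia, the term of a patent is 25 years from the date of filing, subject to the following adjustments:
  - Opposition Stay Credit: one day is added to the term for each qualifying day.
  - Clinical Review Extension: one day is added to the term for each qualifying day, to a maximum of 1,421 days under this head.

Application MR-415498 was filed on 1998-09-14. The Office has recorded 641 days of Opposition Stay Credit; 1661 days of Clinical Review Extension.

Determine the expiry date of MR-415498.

2029-05-07

Base term: filing date + 25 years → 14 September 2023.
Opposition Stay Credit: +641 days → 16 June 2025.
Clinical Review Extension: 1661 days claimed exceeds the 1421-day cap, so +1421 days → 7 May 2029.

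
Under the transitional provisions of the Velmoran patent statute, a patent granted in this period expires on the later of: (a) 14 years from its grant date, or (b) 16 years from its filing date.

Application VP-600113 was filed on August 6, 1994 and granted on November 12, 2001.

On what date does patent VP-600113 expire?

(a) grant + 14 years → 12 November 2015.
(b) filing + 16 years → 6 August 2010.
Later of the two: 12 November 2015.

November 12, 2015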